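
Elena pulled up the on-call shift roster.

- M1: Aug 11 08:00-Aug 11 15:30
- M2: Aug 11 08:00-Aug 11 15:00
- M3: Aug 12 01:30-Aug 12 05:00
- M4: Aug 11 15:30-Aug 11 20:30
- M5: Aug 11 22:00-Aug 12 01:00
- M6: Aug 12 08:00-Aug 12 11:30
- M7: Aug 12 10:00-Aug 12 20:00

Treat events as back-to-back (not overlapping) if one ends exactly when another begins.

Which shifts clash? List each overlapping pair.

M1 & M2, M6 & M7

Sorted by start: M1, M2, M4, M5, M3, M6, M7.
M2 starts before M1 ends → M1 and M2 overlap.
M4 starts exactly when M1 ends (back-to-back, no overlap); M1 is clear from here.
M4 starts after M2 ends; M2 is clear from here.
M5 starts after M4 ends; M4 is clear from here.
M3 starts after M5 ends; M5 is clear from here.
M6 starts after M3 ends; M3 is clear from here.
M7 starts before M6 ends → M6 and M7 overlap.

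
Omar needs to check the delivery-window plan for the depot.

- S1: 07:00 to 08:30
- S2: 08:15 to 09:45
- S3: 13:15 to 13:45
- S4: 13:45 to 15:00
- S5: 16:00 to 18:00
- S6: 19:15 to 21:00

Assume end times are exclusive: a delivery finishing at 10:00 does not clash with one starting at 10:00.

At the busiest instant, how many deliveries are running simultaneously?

Sort all start/end points and keep a running count:
07:00 start S1 → 1
08:15 start S2 → 2
08:30 end S1 → 1
09:45 end S2 → 0
13:15 start S3 → 1
13:45 end S3 → 0
13:45 start S4 → 1
15:00 end S4 → 0
16:00 start S5 → 1
18:00 end S5 → 0
19:15 start S6 → 1
21:00 end S6 → 0
Peak is 2, at 08:15 (S1, S2).

2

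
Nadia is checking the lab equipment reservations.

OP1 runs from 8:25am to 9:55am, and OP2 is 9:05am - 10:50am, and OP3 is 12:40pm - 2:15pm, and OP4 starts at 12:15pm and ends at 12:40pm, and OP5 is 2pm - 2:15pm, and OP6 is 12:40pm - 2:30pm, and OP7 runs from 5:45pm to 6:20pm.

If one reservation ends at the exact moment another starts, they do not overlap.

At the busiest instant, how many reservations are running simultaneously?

3

Sort all start/end points and keep a running count:
8:25am start OP1 → 1
9:05am start OP2 → 2
9:55am end OP1 → 1
10:50am end OP2 → 0
12:15pm start OP4 → 1
12:40pm end OP4 → 0
12:40pm start OP3 → 1
12:40pm start OP6 → 2
2pm start OP5 → 3
2:15pm end OP3 → 2
2:15pm end OP5 → 1
2:30pm end OP6 → 0
5:45pm start OP7 → 1
6:20pm end OP7 → 0
Peak is 3, at 2pm (OP3, OP5, OP6).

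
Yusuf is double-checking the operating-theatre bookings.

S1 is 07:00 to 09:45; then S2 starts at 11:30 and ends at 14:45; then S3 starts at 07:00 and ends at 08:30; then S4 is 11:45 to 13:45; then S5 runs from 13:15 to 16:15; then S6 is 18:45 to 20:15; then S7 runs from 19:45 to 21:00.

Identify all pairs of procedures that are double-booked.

S1 & S3, S2 & S4, S2 & S5, S4 & S5, S6 & S7

Sorted by start: S1, S3, S2, S4, S5, S6, S7.
S3 starts before S1 ends → S1 and S3 overlap.
S2 starts after S1 ends — done with S1.
S2 starts after S3 ends — done with S3.
S4 starts before S2 ends → S2 and S4 overlap.
S5 starts before S2 ends → S2 and S5 overlap.
S6 starts after S2 ends — done with S2.
S5 starts before S4 ends → S4 and S5 overlap.
S6 starts after S4 ends — done with S4.
S6 starts after S5 ends — done with S5.
S7 starts before S6 ends → S6 and S7 overlap.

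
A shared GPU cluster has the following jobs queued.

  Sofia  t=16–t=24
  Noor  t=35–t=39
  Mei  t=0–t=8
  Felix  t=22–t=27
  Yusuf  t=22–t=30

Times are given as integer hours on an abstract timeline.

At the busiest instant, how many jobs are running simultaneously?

3

Walk through starts and ends in time order (an end at T is processed before a start at T):
t=0 start Mei → 1
t=8 end Mei → 0
t=16 start Sofia → 1
t=22 start Felix → 2
t=22 start Yusuf → 3
t=24 end Sofia → 2
t=27 end Felix → 1
t=30 end Yusuf → 0
t=35 start Noor → 1
t=39 end Noor → 0
Peak is 3, at t=22 (Felix, Sofia, Yusuf).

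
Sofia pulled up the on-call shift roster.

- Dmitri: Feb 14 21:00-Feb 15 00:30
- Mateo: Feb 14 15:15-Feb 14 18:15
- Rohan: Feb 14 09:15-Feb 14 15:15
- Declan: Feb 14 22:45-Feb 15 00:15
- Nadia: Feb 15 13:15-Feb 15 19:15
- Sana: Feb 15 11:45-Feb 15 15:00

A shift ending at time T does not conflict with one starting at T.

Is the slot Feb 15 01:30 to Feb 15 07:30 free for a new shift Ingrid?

Rohan: ends Feb 14 15:15 at or before Ingrid starts Feb 15 01:30 → clear.
Mateo: ends Feb 14 18:15 at or before Ingrid starts Feb 15 01:30 → clear.
Dmitri: ends Feb 15 00:30 at or before Ingrid starts Feb 15 01:30 → clear.
Declan: ends Feb 15 00:15 at or before Ingrid starts Feb 15 01:30 → clear.
Sana: starts Feb 15 11:45 at or after Ingrid ends Feb 15 07:30 → clear.
Nadia: starts Feb 15 13:15 at or after Ingrid ends Feb 15 07:30 → clear.

Yes — the slot is free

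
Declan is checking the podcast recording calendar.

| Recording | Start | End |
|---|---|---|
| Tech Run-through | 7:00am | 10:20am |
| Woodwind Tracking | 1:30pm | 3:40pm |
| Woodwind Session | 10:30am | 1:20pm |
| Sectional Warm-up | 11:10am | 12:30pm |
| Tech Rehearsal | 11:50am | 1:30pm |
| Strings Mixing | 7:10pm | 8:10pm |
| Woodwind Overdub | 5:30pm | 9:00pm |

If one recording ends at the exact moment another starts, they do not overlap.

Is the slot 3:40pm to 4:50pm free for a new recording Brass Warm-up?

Yes — the slot is free

Tech Run-through: ends 10:20am at or before Brass Warm-up starts 3:40pm → clear.
Woodwind Session: ends 1:20pm at or before Brass Warm-up starts 3:40pm → clear.
Sectional Warm-up: ends 12:30pm at or before Brass Warm-up starts 3:40pm → clear.
Tech Rehearsal: ends 1:30pm at or before Brass Warm-up starts 3:40pm → clear.
Woodwind Tracking: ends 3:40pm at or before Brass Warm-up starts 3:40pm → clear.
Woodwind Overdub: starts 5:30pm at or after Brass Warm-up ends 4:50pm → clear.
Strings Mixing: starts 7:10pm at or after Brass Warm-up ends 4:50pm → clear.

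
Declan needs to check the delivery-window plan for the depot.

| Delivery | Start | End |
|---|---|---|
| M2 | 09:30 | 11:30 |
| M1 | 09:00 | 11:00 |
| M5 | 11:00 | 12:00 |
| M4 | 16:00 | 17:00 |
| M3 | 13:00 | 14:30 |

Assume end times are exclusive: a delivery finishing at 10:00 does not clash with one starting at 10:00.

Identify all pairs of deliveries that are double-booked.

Sorted by start: M1, M2, M5, M3, M4.
M2 starts before M1 ends → M1 and M2 overlap.
M5 starts exactly when M1 ends (back-to-back, no overlap), so M1 has no further overlaps.
M5 starts before M2 ends → M2 and M5 overlap.
M3 starts after M2 ends, so M2 has no further overlaps.
M3 starts after M5 ends, so M5 has no further overlaps.
M4 starts after M3 ends.

M1 & M2, M2 & M5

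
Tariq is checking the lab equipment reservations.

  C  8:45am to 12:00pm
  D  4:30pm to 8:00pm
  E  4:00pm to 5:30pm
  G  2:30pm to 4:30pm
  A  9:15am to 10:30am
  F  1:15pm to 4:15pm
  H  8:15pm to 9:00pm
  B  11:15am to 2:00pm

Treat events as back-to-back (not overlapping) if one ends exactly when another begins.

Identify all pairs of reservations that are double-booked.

Check each pair: they overlap iff neither finishes before the other starts.
Sorted by start: C, A, B, F, G, E, D, H.
A starts before C ends → C and A overlap.
B starts before C ends → C and B overlap.
F starts after C ends; C is clear from here.
B starts after A ends; A is clear from here.
F starts before B ends → B and F overlap.
G starts after B ends; B is clear from here.
G starts before F ends → F and G overlap.
E starts before F ends → F and E overlap.
D starts after F ends; F is clear from here.
E starts before G ends → G and E overlap.
D starts exactly when G ends (back-to-back, no overlap); G is clear from here.
D starts before E ends → E and D overlap.
H starts after E ends.
H starts after D ends.

A & C, B & C, B & F, D & E, E & F, E & G, F & G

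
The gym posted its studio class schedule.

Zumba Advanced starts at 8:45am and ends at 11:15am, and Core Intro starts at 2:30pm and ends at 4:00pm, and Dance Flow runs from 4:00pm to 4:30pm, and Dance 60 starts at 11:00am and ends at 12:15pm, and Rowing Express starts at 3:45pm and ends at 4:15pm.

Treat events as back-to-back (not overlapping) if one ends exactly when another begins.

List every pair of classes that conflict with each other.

Sorted by start: Zumba Advanced, Dance 60, Core Intro, Rowing Express, Dance Flow.
Dance 60 starts before Zumba Advanced ends → Zumba Advanced and Dance 60 overlap.
Core Intro starts after Zumba Advanced ends, so nothing later overlaps Zumba Advanced either.
Core Intro starts after Dance 60 ends, so nothing later overlaps Dance 60 either.
Rowing Express starts before Core Intro ends → Core Intro and Rowing Express overlap.
Dance Flow starts exactly when Core Intro ends (back-to-back, no overlap).
Dance Flow starts before Rowing Express ends → Rowing Express and Dance Flow overlap.

Core Intro & Rowing Express, Dance 60 & Zumba Advanced, Dance Flow & Rowing Express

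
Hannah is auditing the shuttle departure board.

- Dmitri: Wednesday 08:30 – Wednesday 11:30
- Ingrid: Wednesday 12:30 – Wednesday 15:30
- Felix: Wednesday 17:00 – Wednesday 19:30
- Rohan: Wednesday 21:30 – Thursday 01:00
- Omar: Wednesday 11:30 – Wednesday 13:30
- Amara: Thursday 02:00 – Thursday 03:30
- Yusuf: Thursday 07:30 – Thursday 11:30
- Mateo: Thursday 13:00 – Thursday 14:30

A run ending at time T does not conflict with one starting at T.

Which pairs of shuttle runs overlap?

Sorted by start: Dmitri, Omar, Ingrid, Felix, Rohan, Amara, Yusuf, Mateo.
Omar starts exactly when Dmitri ends (back-to-back, no overlap), so Dmitri has no further overlaps.
Ingrid starts before Omar ends → Omar and Ingrid overlap.
Felix starts after Omar ends, so Omar has no further overlaps.
Felix starts after Ingrid ends, so Ingrid has no further overlaps.
Rohan starts after Felix ends, so Felix has no further overlaps.
Amara starts after Rohan ends, so Rohan has no further overlaps.
Yusuf starts after Amara ends, so Amara has no further overlaps.
Mateo starts after Yusuf ends.

Ingrid & Omar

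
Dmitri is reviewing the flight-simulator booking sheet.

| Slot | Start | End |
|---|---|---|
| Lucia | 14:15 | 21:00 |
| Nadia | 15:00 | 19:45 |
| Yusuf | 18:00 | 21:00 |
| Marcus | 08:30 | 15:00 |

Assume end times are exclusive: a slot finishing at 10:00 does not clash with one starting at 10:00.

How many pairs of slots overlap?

4

Two intervals overlap when each starts before the other ends.
Sorted by start: Marcus, Lucia, Nadia, Yusuf.
Lucia starts before Marcus ends → Marcus and Lucia overlap.
Nadia starts exactly when Marcus ends (back-to-back, no overlap), so nothing later overlaps Marcus either.
Nadia starts before Lucia ends → Lucia and Nadia overlap.
Yusuf starts before Lucia ends → Lucia and Yusuf overlap.
Yusuf starts before Nadia ends → Nadia and Yusuf overlap.
Overlapping pairs: Lucia & Marcus, Lucia & Nadia, Lucia & Yusuf, Nadia & Yusuf — 4 in total.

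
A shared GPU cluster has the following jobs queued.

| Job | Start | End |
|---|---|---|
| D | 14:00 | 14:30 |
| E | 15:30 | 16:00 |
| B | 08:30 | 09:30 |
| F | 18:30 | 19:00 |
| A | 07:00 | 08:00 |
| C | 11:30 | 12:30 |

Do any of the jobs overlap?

No

Two intervals overlap when each starts before the other ends.
Sorted by start: A, B, C, D, E, F.
B starts after A ends, so A has no further overlaps.
C starts after B ends, so B has no further overlaps.
D starts after C ends, so C has no further overlaps.
E starts after D ends, so D has no further overlaps.
F starts after E ends.
Every pair is clear; the schedule has no overlaps.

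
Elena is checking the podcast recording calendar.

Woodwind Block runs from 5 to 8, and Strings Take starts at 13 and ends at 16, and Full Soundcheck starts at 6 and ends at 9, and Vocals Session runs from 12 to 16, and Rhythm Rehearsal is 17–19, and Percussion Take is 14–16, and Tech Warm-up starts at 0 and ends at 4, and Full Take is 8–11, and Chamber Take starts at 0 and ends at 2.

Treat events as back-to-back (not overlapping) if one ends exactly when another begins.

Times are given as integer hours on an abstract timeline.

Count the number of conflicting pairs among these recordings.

Two intervals overlap when each starts before the other ends.
Sorted by start: Chamber Take, Tech Warm-up, Woodwind Block, Full Soundcheck, Full Take, Vocals Session, Strings Take, Percussion Take, Rhythm Rehearsal.
Tech Warm-up starts before Chamber Take ends → Chamber Take and Tech Warm-up overlap.
Woodwind Block starts after Chamber Take ends — done with Chamber Take.
Woodwind Block starts after Tech Warm-up ends — done with Tech Warm-up.
Full Soundcheck starts before Woodwind Block ends → Woodwind Block and Full Soundcheck overlap.
Full Take starts exactly when Woodwind Block ends (back-to-back, no overlap) — done with Woodwind Block.
Full Take starts before Full Soundcheck ends → Full Soundcheck and Full Take overlap.
Vocals Session starts after Full Soundcheck ends — done with Full Soundcheck.
Vocals Session starts after Full Take ends — done with Full Take.
Strings Take starts before Vocals Session ends → Vocals Session and Strings Take overlap.
Percussion Take starts before Vocals Session ends → Vocals Session and Percussion Take overlap.
Rhythm Rehearsal starts after Vocals Session ends.
Percussion Take starts before Strings Take ends → Strings Take and Percussion Take overlap.
Rhythm Rehearsal starts after Strings Take ends.
Rhythm Rehearsal starts after Percussion Take ends.
Overlapping pairs: Chamber Take & Tech Warm-up, Full Soundcheck & Full Take, Full Soundcheck & Woodwind Block, Percussion Take & Strings Take, Percussion Take & Vocals Session, Strings Take & Vocals Session — 6 in total.

6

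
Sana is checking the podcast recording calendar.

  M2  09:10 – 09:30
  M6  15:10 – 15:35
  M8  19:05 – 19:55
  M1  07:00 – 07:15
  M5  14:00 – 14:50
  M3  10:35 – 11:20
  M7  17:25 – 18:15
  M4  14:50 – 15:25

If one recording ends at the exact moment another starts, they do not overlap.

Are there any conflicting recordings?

Yes

Two intervals overlap when each starts before the other ends.
Sorted by start: M1, M2, M3, M5, M4, M6, M7, M8.
M2 starts after M1 ends, so nothing later overlaps M1 either.
M3 starts after M2 ends, so nothing later overlaps M2 either.
M5 starts after M3 ends, so nothing later overlaps M3 either.
M4 starts exactly when M5 ends (back-to-back, no overlap), so nothing later overlaps M5 either.
M6 starts before M4 ends → M4 and M6 overlap.
That's a conflict, so the schedule is not conflict-free.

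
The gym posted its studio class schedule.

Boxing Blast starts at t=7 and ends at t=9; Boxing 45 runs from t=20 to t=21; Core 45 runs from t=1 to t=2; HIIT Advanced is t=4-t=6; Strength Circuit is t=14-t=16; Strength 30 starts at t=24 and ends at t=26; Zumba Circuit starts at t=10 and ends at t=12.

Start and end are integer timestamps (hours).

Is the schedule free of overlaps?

Sorted by start: Core 45, HIIT Advanced, Boxing Blast, Zumba Circuit, Strength Circuit, Boxing 45, Strength 30.
HIIT Advanced starts after Core 45 ends — done with Core 45.
Boxing Blast starts after HIIT Advanced ends — done with HIIT Advanced.
Zumba Circuit starts after Boxing Blast ends — done with Boxing Blast.
Strength Circuit starts after Zumba Circuit ends — done with Zumba Circuit.
Boxing 45 starts after Strength Circuit ends — done with Strength Circuit.
Strength 30 starts after Boxing 45 ends.
Every pair is clear; the schedule has no overlaps.

Yes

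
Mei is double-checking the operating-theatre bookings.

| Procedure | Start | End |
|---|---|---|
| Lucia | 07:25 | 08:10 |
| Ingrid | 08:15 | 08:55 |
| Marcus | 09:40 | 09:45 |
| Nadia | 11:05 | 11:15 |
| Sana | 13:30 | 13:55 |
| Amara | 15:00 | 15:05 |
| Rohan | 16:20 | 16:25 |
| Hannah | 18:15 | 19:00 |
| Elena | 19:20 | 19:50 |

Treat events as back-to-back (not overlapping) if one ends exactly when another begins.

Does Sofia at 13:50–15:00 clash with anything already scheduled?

Lucia: ends 08:10 at or before Sofia starts 13:50 → clear.
Ingrid: ends 08:55 at or before Sofia starts 13:50 → clear.
Marcus: ends 09:45 at or before Sofia starts 13:50 → clear.
Nadia: ends 11:15 at or before Sofia starts 13:50 → clear.
Sana: starts 13:30 before Sofia ends 15:00, and ends 13:55 after Sofia starts 13:50 → overlap.
Amara: starts 15:00 at or after Sofia ends 15:00 → clear.
Rohan: starts 16:20 at or after Sofia ends 15:00 → clear.
Hannah: starts 18:15 at or after Sofia ends 15:00 → clear.
Elena: starts 19:20 at or after Sofia ends 15:00 → clear.
Sofia overlaps Sana.

Yes — it overlaps Sana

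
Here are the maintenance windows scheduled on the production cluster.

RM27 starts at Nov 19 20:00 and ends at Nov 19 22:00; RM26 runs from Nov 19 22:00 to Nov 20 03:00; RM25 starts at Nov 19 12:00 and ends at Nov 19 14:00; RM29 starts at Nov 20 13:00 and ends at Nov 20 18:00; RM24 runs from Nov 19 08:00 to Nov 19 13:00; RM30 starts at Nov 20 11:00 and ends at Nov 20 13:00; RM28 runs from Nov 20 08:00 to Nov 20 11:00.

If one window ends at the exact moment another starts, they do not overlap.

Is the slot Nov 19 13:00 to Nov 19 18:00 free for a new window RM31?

RM24: ends Nov 19 13:00 at or before RM31 starts Nov 19 13:00 → clear.
RM25: starts Nov 19 12:00 before RM31 ends Nov 19 18:00, and ends Nov 19 14:00 after RM31 starts Nov 19 13:00 → overlap.
RM27: starts Nov 19 20:00 at or after RM31 ends Nov 19 18:00 → clear.
RM26: starts Nov 19 22:00 at or after RM31 ends Nov 19 18:00 → clear.
RM28: starts Nov 20 08:00 at or after RM31 ends Nov 19 18:00 → clear.
RM30: starts Nov 20 11:00 at or after RM31 ends Nov 19 18:00 → clear.
RM29: starts Nov 20 13:00 at or after RM31 ends Nov 19 18:00 → clear.
RM31 overlaps RM25.

No — it overlaps RM25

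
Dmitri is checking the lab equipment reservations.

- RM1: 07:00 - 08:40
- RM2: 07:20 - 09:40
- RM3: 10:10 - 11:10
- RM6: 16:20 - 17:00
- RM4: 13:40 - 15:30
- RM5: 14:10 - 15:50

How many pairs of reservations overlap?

2

Sorted by start: RM1, RM2, RM3, RM4, RM5, RM6.
RM2 starts before RM1 ends → RM1 and RM2 overlap.
RM3 starts after RM1 ends, so RM1 has no further overlaps.
RM3 starts after RM2 ends, so RM2 has no further overlaps.
RM4 starts after RM3 ends, so RM3 has no further overlaps.
RM5 starts before RM4 ends → RM4 and RM5 overlap.
RM6 starts after RM4 ends.
RM6 starts after RM5 ends.
Overlapping pairs: RM1 & RM2, RM4 & RM5 — 2 in total.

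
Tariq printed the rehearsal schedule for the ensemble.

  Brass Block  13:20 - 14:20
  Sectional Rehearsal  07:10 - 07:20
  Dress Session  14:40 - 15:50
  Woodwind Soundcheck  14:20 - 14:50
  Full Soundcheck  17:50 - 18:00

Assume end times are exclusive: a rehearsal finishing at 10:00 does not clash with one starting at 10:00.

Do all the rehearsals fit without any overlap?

Two intervals overlap when each starts before the other ends.
Sorted by start: Sectional Rehearsal, Brass Block, Woodwind Soundcheck, Dress Session, Full Soundcheck.
Brass Block starts after Sectional Rehearsal ends, so Sectional Rehearsal has no further overlaps.
Woodwind Soundcheck starts exactly when Brass Block ends (back-to-back, no overlap), so Brass Block has no further overlaps.
Dress Session starts before Woodwind Soundcheck ends → Woodwind Soundcheck and Dress Session overlap.
That's a conflict, so the schedule is not conflict-free.

No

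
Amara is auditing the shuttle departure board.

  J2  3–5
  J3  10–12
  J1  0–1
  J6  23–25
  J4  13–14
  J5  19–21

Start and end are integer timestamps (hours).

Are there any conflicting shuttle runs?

Sorted by start: J1, J2, J3, J4, J5, J6.
J2 starts after J1 ends — done with J1.
J3 starts after J2 ends — done with J2.
J4 starts after J3 ends — done with J3.
J5 starts after J4 ends — done with J4.
J6 starts after J5 ends.
Every pair is clear; the schedule has no overlaps.

No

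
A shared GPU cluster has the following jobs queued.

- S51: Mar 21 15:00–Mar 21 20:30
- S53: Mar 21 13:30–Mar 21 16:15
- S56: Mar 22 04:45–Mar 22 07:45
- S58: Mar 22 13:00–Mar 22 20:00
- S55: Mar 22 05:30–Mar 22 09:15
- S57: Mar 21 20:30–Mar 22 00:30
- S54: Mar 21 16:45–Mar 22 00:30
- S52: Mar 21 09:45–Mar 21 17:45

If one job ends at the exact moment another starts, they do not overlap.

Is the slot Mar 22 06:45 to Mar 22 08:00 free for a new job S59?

No — it overlaps S55, S56

S52: ends Mar 21 17:45 at or before S59 starts Mar 22 06:45 → clear.
S53: ends Mar 21 16:15 at or before S59 starts Mar 22 06:45 → clear.
S51: ends Mar 21 20:30 at or before S59 starts Mar 22 06:45 → clear.
S54: ends Mar 22 00:30 at or before S59 starts Mar 22 06:45 → clear.
S57: ends Mar 22 00:30 at or before S59 starts Mar 22 06:45 → clear.
S56: starts Mar 22 04:45 before S59 ends Mar 22 08:00, and ends Mar 22 07:45 after S59 starts Mar 22 06:45 → overlap.
S55: starts Mar 22 05:30 before S59 ends Mar 22 08:00, and ends Mar 22 09:15 after S59 starts Mar 22 06:45 → overlap.
S58: starts Mar 22 13:00 at or after S59 ends Mar 22 08:00 → clear.
S59 overlaps S55, S56.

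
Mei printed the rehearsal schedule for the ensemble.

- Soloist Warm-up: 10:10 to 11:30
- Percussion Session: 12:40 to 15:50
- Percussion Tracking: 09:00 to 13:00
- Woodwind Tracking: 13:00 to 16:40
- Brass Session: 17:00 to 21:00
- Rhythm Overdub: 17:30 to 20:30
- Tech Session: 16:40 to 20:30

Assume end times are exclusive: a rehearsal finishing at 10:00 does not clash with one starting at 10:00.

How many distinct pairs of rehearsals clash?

6

Check each pair: they overlap iff neither finishes before the other starts.
Sorted by start: Percussion Tracking, Soloist Warm-up, Percussion Session, Woodwind Tracking, Tech Session, Brass Session, Rhythm Overdub.
Soloist Warm-up starts before Percussion Tracking ends → Percussion Tracking and Soloist Warm-up overlap.
Percussion Session starts before Percussion Tracking ends → Percussion Tracking and Percussion Session overlap.
Woodwind Tracking starts exactly when Percussion Tracking ends (back-to-back, no overlap) — done with Percussion Tracking.
Percussion Session starts after Soloist Warm-up ends — done with Soloist Warm-up.
Woodwind Tracking starts before Percussion Session ends → Percussion Session and Woodwind Tracking overlap.
Tech Session starts after Percussion Session ends — done with Percussion Session.
Tech Session starts exactly when Woodwind Tracking ends (back-to-back, no overlap) — done with Woodwind Tracking.
Brass Session starts before Tech Session ends → Tech Session and Brass Session overlap.
Rhythm Overdub starts before Tech Session ends → Tech Session and Rhythm Overdub overlap.
Rhythm Overdub starts before Brass Session ends → Brass Session and Rhythm Overdub overlap.
Overlapping pairs: Brass Session & Rhythm Overdub, Brass Session & Tech Session, Percussion Session & Percussion Tracking, Percussion Session & Woodwind Tracking, Percussion Tracking & Soloist Warm-up, Rhythm Overdub & Tech Session — 6 in total.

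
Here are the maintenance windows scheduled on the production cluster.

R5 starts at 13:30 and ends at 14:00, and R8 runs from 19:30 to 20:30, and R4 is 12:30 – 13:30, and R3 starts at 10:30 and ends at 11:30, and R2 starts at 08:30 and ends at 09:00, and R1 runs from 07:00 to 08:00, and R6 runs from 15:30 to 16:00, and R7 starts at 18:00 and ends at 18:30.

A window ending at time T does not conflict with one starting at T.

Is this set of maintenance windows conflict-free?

Two intervals overlap when each starts before the other ends.
Sorted by start: R1, R2, R3, R4, R5, R6, R7, R8.
R2 starts after R1 ends, so nothing later overlaps R1 either.
R3 starts after R2 ends, so nothing later overlaps R2 either.
R4 starts after R3 ends, so nothing later overlaps R3 either.
R5 starts exactly when R4 ends (back-to-back, no overlap), so nothing later overlaps R4 either.
R6 starts after R5 ends, so nothing later overlaps R5 either.
R7 starts after R6 ends, so nothing later overlaps R6 either.
R8 starts after R7 ends.
Every pair is clear; the schedule has no overlaps.

Yes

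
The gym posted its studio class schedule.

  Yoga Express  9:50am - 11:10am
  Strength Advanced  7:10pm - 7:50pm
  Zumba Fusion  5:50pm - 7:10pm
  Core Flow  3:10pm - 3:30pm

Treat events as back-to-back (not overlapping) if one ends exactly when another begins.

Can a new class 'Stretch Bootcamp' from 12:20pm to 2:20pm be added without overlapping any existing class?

Yoga Express: ends 11:10am at or before Stretch Bootcamp starts 12:20pm → clear.
Core Flow: starts 3:10pm at or after Stretch Bootcamp ends 2:20pm → clear.
Zumba Fusion: starts 5:50pm at or after Stretch Bootcamp ends 2:20pm → clear.
Strength Advanced: starts 7:10pm at or after Stretch Bootcamp ends 2:20pm → clear.

Yes — the slot is free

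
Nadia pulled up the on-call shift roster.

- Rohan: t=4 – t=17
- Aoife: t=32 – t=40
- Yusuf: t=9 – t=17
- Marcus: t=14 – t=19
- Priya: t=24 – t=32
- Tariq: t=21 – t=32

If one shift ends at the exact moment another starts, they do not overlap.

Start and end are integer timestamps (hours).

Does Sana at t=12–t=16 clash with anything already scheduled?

Rohan: starts t=4 before Sana ends t=16, and ends t=17 after Sana starts t=12 → overlap.
Yusuf: starts t=9 before Sana ends t=16, and ends t=17 after Sana starts t=12 → overlap.
Marcus: starts t=14 before Sana ends t=16, and ends t=19 after Sana starts t=12 → overlap.
Tariq: starts t=21 at or after Sana ends t=16 → clear.
Priya: starts t=24 at or after Sana ends t=16 → clear.
Aoife: starts t=32 at or after Sana ends t=16 → clear.
Sana overlaps Rohan, Yusuf, Marcus.

Yes — it overlaps Marcus, Rohan, Yusuf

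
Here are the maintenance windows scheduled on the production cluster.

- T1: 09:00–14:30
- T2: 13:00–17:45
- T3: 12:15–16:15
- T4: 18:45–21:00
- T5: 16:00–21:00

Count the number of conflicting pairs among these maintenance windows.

6

Sorted by start: T1, T3, T2, T5, T4.
T3 starts before T1 ends → T1 and T3 overlap.
T2 starts before T1 ends → T1 and T2 overlap.
T5 starts after T1 ends; T1 is clear from here.
T2 starts before T3 ends → T3 and T2 overlap.
T5 starts before T3 ends → T3 and T5 overlap.
T4 starts after T3 ends.
T5 starts before T2 ends → T2 and T5 overlap.
T4 starts after T2 ends.
T4 starts before T5 ends → T5 and T4 overlap.
Overlapping pairs: T1 & T2, T1 & T3, T2 & T3, T2 & T5, T3 & T5, T4 & T5 — 6 in total.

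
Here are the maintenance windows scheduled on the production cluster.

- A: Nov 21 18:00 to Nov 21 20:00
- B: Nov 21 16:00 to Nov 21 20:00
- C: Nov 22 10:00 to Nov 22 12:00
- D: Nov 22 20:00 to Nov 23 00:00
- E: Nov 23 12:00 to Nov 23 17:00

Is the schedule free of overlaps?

No

Sorted by start: B, A, C, D, E.
A starts before B ends → B and A overlap.
That's a conflict, so the schedule is not conflict-free.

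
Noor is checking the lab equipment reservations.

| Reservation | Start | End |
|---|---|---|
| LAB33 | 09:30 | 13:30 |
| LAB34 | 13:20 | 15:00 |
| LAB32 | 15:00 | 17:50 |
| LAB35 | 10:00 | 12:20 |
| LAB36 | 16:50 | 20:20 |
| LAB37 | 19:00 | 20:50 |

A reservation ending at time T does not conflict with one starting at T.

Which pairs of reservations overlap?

LAB32 & LAB36, LAB33 & LAB34, LAB33 & LAB35, LAB36 & LAB37

Check each pair: they overlap iff neither finishes before the other starts.
Sorted by start: LAB33, LAB35, LAB34, LAB32, LAB36, LAB37.
LAB35 starts before LAB33 ends → LAB33 and LAB35 overlap.
LAB34 starts before LAB33 ends → LAB33 and LAB34 overlap.
LAB32 starts after LAB33 ends, so nothing later overlaps LAB33 either.
LAB34 starts after LAB35 ends, so nothing later overlaps LAB35 either.
LAB32 starts exactly when LAB34 ends (back-to-back, no overlap), so nothing later overlaps LAB34 either.
LAB36 starts before LAB32 ends → LAB32 and LAB36 overlap.
LAB37 starts after LAB32 ends.
LAB37 starts before LAB36 ends → LAB36 and LAB37 overlap.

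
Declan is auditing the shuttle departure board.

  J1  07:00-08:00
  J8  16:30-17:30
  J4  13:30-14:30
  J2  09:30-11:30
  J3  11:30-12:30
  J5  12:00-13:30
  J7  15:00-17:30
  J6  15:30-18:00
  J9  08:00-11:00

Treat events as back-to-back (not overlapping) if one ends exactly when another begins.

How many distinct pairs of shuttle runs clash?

Check each pair: they overlap iff neither finishes before the other starts.
Sorted by start: J1, J9, J2, J3, J5, J4, J7, J6, J8.
J9 starts exactly when J1 ends (back-to-back, no overlap) — done with J1.
J2 starts before J9 ends → J9 and J2 overlap.
J3 starts after J9 ends — done with J9.
J3 starts exactly when J2 ends (back-to-back, no overlap) — done with J2.
J5 starts before J3 ends → J3 and J5 overlap.
J4 starts after J3 ends — done with J3.
J4 starts exactly when J5 ends (back-to-back, no overlap) — done with J5.
J7 starts after J4 ends — done with J4.
J6 starts before J7 ends → J7 and J6 overlap.
J8 starts before J7 ends → J7 and J8 overlap.
J8 starts before J6 ends → J6 and J8 overlap.
Overlapping pairs: J2 & J9, J3 & J5, J6 & J7, J6 & J8, J7 & J8 — 5 in total.

5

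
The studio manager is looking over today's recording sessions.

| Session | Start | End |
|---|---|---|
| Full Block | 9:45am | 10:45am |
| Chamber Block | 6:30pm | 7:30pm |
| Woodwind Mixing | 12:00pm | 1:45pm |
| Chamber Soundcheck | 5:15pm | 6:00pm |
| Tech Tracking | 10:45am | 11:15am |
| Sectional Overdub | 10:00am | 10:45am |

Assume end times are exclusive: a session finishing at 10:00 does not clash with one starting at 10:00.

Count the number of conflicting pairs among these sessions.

1

Sorted by start: Full Block, Sectional Overdub, Tech Tracking, Woodwind Mixing, Chamber Soundcheck, Chamber Block.
Sectional Overdub starts before Full Block ends → Full Block and Sectional Overdub overlap.
Tech Tracking starts exactly when Full Block ends (back-to-back, no overlap); Full Block is clear from here.
Tech Tracking starts exactly when Sectional Overdub ends (back-to-back, no overlap); Sectional Overdub is clear from here.
Woodwind Mixing starts after Tech Tracking ends; Tech Tracking is clear from here.
Chamber Soundcheck starts after Woodwind Mixing ends; Woodwind Mixing is clear from here.
Chamber Block starts after Chamber Soundcheck ends.
Overlapping pairs: Full Block & Sectional Overdub — 1 in total.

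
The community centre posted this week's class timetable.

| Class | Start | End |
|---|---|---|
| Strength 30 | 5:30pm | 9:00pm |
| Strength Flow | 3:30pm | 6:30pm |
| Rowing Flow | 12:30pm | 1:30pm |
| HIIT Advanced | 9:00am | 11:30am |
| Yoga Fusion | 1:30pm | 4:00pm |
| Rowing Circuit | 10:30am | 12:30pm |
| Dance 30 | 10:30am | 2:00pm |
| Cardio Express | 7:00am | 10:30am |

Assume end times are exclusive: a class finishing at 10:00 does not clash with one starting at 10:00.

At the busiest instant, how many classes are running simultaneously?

3

Sweep the timeline, counting +1 at each start and −1 at each end (ends before starts at a tie):
7:00am start Cardio Express → 1
9:00am start HIIT Advanced → 2
10:30am end Cardio Express → 1
10:30am start Dance 30 → 2
10:30am start Rowing Circuit → 3
11:30am end HIIT Advanced → 2
12:30pm end Rowing Circuit → 1
12:30pm start Rowing Flow → 2
1:30pm end Rowing Flow → 1
1:30pm start Yoga Fusion → 2
2:00pm end Dance 30 → 1
3:30pm start Strength Flow → 2
4:00pm end Yoga Fusion → 1
5:30pm start Strength 30 → 2
6:30pm end Strength Flow → 1
9:00pm end Strength 30 → 0
Peak is 3, at 10:30am (Dance 30, HIIT Advanced, Rowing Circuit).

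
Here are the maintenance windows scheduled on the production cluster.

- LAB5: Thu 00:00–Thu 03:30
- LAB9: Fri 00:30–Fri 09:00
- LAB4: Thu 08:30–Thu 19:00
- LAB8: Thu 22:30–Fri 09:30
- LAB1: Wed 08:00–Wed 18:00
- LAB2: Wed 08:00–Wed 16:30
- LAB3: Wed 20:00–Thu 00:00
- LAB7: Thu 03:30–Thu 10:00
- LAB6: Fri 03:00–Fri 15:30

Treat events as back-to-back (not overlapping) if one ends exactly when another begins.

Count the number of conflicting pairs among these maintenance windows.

5

Sorted by start: LAB1, LAB2, LAB3, LAB5, LAB7, LAB4, LAB8, LAB9, LAB6.
LAB2 starts before LAB1 ends → LAB1 and LAB2 overlap.
LAB3 starts after LAB1 ends; LAB1 is clear from here.
LAB3 starts after LAB2 ends; LAB2 is clear from here.
LAB5 starts exactly when LAB3 ends (back-to-back, no overlap); LAB3 is clear from here.
LAB7 starts exactly when LAB5 ends (back-to-back, no overlap); LAB5 is clear from here.
LAB4 starts before LAB7 ends → LAB7 and LAB4 overlap.
LAB8 starts after LAB7 ends; LAB7 is clear from here.
LAB8 starts after LAB4 ends; LAB4 is clear from here.
LAB9 starts before LAB8 ends → LAB8 and LAB9 overlap.
LAB6 starts before LAB8 ends → LAB8 and LAB6 overlap.
LAB6 starts before LAB9 ends → LAB9 and LAB6 overlap.
Overlapping pairs: LAB1 & LAB2, LAB4 & LAB7, LAB6 & LAB8, LAB6 & LAB9, LAB8 & LAB9 — 5 in total.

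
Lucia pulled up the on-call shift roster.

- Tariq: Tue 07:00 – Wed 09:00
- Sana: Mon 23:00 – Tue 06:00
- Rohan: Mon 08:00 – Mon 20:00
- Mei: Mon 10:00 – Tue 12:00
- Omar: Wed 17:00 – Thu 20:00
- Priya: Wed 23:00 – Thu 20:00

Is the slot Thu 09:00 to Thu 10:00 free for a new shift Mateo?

Rohan: ends Mon 20:00 at or before Mateo starts Thu 09:00 → clear.
Mei: ends Tue 12:00 at or before Mateo starts Thu 09:00 → clear.
Sana: ends Tue 06:00 at or before Mateo starts Thu 09:00 → clear.
Tariq: ends Wed 09:00 at or before Mateo starts Thu 09:00 → clear.
Omar: starts Wed 17:00 before Mateo ends Thu 10:00, and ends Thu 20:00 after Mateo starts Thu 09:00 → overlap.
Priya: starts Wed 23:00 before Mateo ends Thu 10:00, and ends Thu 20:00 after Mateo starts Thu 09:00 → overlap.
Mateo overlaps Priya, Omar.

No — it overlaps Omar, Priya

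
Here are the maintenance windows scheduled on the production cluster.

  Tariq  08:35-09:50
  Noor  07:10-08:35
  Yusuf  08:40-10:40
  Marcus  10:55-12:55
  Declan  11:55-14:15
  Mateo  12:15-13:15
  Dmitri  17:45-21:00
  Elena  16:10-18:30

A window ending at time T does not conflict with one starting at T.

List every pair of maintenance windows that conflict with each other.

Sorted by start: Noor, Tariq, Yusuf, Marcus, Declan, Mateo, Elena, Dmitri.
Tariq starts exactly when Noor ends (back-to-back, no overlap) — done with Noor.
Yusuf starts before Tariq ends → Tariq and Yusuf overlap.
Marcus starts after Tariq ends — done with Tariq.
Marcus starts after Yusuf ends — done with Yusuf.
Declan starts before Marcus ends → Marcus and Declan overlap.
Mateo starts before Marcus ends → Marcus and Mateo overlap.
Elena starts after Marcus ends — done with Marcus.
Mateo starts before Declan ends → Declan and Mateo overlap.
Elena starts after Declan ends — done with Declan.
Elena starts after Mateo ends — done with Mateo.
Dmitri starts before Elena ends → Elena and Dmitri overlap.

Declan & Marcus, Declan & Mateo, Dmitri & Elena, Marcus & Mateo, Tariq & Yusuf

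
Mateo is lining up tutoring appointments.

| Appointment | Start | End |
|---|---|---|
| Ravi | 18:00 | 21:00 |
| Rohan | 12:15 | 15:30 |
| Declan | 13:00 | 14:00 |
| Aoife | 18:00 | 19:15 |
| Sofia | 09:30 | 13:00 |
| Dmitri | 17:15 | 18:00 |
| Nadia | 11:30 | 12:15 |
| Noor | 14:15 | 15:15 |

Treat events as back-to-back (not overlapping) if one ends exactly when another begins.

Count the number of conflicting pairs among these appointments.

5

Sorted by start: Sofia, Nadia, Rohan, Declan, Noor, Dmitri, Aoife, Ravi.
Nadia starts before Sofia ends → Sofia and Nadia overlap.
Rohan starts before Sofia ends → Sofia and Rohan overlap.
Declan starts exactly when Sofia ends (back-to-back, no overlap), so Sofia has no further overlaps.
Rohan starts exactly when Nadia ends (back-to-back, no overlap), so Nadia has no further overlaps.
Declan starts before Rohan ends → Rohan and Declan overlap.
Noor starts before Rohan ends → Rohan and Noor overlap.
Dmitri starts after Rohan ends, so Rohan has no further overlaps.
Noor starts after Declan ends, so Declan has no further overlaps.
Dmitri starts after Noor ends, so Noor has no further overlaps.
Aoife starts exactly when Dmitri ends (back-to-back, no overlap), so Dmitri has no further overlaps.
Ravi starts before Aoife ends → Aoife and Ravi overlap.
Overlapping pairs: Aoife & Ravi, Declan & Rohan, Nadia & Sofia, Noor & Rohan, Rohan & Sofia — 5 in total.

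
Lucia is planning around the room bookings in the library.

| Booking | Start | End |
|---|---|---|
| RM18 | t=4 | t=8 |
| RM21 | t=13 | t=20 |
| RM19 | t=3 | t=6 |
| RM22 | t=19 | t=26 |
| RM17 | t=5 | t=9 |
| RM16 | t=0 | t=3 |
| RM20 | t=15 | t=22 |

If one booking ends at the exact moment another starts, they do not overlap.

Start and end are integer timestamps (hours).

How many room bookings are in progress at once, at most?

3

Walk through starts and ends in time order (an end at T is processed before a start at T):
t=0 start RM16 → 1
t=3 end RM16 → 0
t=3 start RM19 → 1
t=4 start RM18 → 2
t=5 start RM17 → 3
t=6 end RM19 → 2
t=8 end RM18 → 1
t=9 end RM17 → 0
t=13 start RM21 → 1
t=15 start RM20 → 2
t=19 start RM22 → 3
t=20 end RM21 → 2
t=22 end RM20 → 1
t=26 end RM22 → 0
Peak is 3, at t=5 (RM17, RM18, RM19).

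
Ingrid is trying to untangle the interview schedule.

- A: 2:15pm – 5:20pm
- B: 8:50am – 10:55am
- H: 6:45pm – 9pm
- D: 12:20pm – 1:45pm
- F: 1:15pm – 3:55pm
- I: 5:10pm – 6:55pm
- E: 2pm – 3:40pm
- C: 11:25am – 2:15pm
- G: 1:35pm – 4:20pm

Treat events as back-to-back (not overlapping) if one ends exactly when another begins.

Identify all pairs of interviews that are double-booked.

A & E, A & F, A & G, A & I, C & D, C & E, C & F, C & G, D & F, D & G, E & F, E & G, F & G, H & I

Sorted by start: B, C, D, F, G, E, A, I, H.
C starts after B ends, so nothing later overlaps B either.
D starts before C ends → C and D overlap.
F starts before C ends → C and F overlap.
G starts before C ends → C and G overlap.
E starts before C ends → C and E overlap.
A starts exactly when C ends (back-to-back, no overlap), so nothing later overlaps C either.
F starts before D ends → D and F overlap.
G starts before D ends → D and G overlap.
E starts after D ends, so nothing later overlaps D either.
G starts before F ends → F and G overlap.
E starts before F ends → F and E overlap.
A starts before F ends → F and A overlap.
I starts after F ends, so nothing later overlaps F either.
E starts before G ends → G and E overlap.
A starts before G ends → G and A overlap.
I starts after G ends, so nothing later overlaps G either.
A starts before E ends → E and A overlap.
I starts after E ends, so nothing later overlaps E either.
I starts before A ends → A and I overlap.
H starts after A ends.
H starts before I ends → I and H overlap.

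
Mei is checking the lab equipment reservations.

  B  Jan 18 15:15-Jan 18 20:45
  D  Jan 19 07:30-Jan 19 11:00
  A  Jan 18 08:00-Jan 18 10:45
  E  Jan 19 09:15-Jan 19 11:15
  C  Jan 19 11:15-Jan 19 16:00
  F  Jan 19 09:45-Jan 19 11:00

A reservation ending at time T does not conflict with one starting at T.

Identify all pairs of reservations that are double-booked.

Two intervals overlap when each starts before the other ends.
Sorted by start: A, B, D, E, F, C.
B starts after A ends — done with A.
D starts after B ends — done with B.
E starts before D ends → D and E overlap.
F starts before D ends → D and F overlap.
C starts after D ends.
F starts before E ends → E and F overlap.
C starts exactly when E ends (back-to-back, no overlap).
C starts after F ends.

D & E, D & F, E & F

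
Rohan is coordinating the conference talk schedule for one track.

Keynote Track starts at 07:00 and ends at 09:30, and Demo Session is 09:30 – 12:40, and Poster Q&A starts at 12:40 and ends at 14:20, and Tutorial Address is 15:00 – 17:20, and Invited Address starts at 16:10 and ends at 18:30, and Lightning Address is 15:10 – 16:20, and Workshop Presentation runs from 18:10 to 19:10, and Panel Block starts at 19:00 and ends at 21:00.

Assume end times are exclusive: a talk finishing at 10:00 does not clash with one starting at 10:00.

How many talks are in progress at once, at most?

Sweep the timeline, counting +1 at each start and −1 at each end (ends before starts at a tie):
07:00 start Keynote Track → 1
09:30 end Keynote Track → 0
09:30 start Demo Session → 1
12:40 end Demo Session → 0
12:40 start Poster Q&A → 1
14:20 end Poster Q&A → 0
15:00 start Tutorial Address → 1
15:10 start Lightning Address → 2
16:10 start Invited Address → 3
16:20 end Lightning Address → 2
17:20 end Tutorial Address → 1
18:10 start Workshop Presentation → 2
18:30 end Invited Address → 1
19:00 start Panel Block → 2
19:10 end Workshop Presentation → 1
21:00 end Panel Block → 0
Peak is 3, at 16:10 (Invited Address, Lightning Address, Tutorial Address).

3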